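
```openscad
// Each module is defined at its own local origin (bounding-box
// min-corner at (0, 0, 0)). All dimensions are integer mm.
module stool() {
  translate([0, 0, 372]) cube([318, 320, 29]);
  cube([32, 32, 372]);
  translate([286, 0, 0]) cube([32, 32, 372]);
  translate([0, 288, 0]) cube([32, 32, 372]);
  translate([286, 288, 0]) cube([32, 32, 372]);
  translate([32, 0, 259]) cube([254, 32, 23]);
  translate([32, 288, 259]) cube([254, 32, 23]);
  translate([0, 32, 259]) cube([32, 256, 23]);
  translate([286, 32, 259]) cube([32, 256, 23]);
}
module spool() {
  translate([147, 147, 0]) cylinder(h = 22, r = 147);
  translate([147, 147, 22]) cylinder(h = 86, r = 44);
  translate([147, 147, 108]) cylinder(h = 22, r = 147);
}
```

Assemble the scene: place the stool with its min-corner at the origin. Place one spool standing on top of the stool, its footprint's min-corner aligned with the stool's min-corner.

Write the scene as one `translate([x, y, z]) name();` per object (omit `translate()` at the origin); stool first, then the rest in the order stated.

stool();
translate([0, 0, 401]) spool();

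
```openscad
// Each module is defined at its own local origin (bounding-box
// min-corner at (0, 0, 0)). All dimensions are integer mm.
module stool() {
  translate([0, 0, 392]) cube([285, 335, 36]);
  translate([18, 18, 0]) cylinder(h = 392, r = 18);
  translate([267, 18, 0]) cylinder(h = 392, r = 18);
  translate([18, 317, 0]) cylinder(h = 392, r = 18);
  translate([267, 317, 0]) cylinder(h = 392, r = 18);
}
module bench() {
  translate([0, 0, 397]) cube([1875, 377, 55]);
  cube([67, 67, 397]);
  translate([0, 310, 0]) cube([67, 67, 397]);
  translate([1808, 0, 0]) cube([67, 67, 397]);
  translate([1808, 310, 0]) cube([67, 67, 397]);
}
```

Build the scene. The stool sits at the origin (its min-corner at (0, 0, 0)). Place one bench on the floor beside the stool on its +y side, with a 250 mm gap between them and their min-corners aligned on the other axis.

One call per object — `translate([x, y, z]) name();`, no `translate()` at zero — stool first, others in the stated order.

stool();
translate([0, 585, 0]) bench();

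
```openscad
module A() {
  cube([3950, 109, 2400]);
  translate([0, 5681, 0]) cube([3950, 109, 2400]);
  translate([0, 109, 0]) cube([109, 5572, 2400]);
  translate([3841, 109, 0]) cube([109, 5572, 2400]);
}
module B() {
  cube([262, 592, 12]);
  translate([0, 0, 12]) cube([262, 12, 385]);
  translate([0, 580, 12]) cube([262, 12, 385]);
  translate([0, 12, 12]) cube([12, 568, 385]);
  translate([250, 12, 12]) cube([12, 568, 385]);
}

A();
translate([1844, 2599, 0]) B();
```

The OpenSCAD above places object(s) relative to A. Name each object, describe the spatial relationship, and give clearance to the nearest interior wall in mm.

A is a house frame. B is an open box. The open box sits inside the house frame, centred. The clearance to the nearest interior wall is 1735 mm.

Clearances: x = 1735, y = 2490; minimum 1735 mm.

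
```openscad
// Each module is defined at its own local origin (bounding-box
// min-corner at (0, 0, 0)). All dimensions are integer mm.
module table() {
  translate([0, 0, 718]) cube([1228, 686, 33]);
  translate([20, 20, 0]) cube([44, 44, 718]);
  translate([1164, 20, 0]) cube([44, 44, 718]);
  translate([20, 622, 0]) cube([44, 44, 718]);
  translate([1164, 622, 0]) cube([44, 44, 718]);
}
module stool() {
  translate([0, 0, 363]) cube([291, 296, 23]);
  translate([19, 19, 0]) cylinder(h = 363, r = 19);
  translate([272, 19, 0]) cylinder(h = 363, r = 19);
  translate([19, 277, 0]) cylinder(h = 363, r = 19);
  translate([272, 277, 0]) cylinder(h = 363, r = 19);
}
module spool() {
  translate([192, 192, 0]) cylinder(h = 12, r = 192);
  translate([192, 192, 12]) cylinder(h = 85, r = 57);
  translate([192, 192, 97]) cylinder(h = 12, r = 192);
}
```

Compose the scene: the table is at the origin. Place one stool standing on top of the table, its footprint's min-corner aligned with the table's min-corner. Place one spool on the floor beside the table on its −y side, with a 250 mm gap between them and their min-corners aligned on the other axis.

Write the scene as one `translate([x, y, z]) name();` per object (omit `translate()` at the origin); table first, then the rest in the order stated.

table();
translate([0, 0, 751]) stool();
translate([0, -634, 0]) spool();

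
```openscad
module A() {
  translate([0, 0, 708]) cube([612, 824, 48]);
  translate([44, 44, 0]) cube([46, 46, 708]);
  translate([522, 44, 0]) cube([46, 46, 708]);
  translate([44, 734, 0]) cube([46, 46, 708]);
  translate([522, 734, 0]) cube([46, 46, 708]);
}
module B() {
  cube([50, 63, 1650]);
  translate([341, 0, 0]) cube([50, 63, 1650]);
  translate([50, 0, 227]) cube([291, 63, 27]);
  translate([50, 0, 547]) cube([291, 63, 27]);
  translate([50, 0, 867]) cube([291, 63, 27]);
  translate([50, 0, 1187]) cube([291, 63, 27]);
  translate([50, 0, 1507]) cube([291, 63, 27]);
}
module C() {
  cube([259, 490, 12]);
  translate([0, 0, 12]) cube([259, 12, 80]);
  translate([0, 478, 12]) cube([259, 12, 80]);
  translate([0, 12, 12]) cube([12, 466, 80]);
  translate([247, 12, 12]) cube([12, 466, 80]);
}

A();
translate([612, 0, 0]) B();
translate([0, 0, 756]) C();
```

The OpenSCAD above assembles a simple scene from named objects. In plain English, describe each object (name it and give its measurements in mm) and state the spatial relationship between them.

A is a rectangular dining table. The top is 612×824×48 mm with its upper surface at z = 756 mm. It stands on four 46×46 mm square legs, each inset 44 mm from the nearest pair of top edges, running from the floor to the underside of the top.

B is a straight ladder. Two 50×63 mm vertical rails, 1650 mm tall, stand 391 mm apart (outside-to-outside) with their front faces coplanar on the −y side. 5 rungs, each 63 mm deep and 27 mm tall, span between the inner faces of the rails, front faces flush with the rails. The lowest rung's underside is at z = 227 mm and rungs are spaced 320 mm apart (underside to underside).

C is an open-topped rectangular box: outside dimensions 259×490×92 mm, with a uniform wall and base thickness of 12 mm. The base is a full 259×490 slab on the floor; four walls sit on top of the base. The front and back walls (the −y and +y sides) span the full width; the two side walls fit between them.

The ladder is against the table's +x side, with their −y faces flush. The open box is on top of the table.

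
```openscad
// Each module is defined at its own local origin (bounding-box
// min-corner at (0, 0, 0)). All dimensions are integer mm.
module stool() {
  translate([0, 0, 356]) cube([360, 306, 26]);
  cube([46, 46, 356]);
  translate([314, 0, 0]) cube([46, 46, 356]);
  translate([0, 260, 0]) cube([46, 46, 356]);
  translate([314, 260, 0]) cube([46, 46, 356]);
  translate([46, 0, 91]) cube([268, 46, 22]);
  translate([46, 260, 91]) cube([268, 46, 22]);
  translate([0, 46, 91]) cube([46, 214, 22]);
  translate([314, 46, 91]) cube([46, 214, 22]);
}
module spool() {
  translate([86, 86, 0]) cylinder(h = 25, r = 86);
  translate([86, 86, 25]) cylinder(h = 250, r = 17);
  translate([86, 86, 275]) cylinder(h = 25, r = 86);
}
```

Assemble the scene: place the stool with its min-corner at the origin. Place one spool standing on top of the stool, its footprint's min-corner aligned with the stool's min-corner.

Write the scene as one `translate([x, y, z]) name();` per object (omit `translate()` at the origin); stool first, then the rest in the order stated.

stool();
translate([0, 0, 382]) spool();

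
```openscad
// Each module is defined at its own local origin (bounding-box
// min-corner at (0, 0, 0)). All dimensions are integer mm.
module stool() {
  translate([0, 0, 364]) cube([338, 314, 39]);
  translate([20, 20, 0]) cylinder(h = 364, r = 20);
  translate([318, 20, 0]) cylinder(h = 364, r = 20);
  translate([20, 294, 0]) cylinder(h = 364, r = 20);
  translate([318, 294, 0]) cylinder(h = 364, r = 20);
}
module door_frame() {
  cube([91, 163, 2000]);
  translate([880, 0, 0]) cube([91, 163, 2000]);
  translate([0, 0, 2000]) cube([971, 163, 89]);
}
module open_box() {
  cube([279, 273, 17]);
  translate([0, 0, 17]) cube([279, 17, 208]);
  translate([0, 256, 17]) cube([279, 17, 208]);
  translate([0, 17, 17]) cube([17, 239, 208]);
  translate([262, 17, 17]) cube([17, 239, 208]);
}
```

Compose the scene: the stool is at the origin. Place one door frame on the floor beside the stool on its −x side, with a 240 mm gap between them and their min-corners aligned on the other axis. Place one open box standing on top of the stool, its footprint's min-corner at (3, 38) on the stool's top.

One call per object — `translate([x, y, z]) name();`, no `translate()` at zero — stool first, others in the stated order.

stool();
translate([-1211, 0, 0]) door_frame();
translate([3, 38, 403]) open_box();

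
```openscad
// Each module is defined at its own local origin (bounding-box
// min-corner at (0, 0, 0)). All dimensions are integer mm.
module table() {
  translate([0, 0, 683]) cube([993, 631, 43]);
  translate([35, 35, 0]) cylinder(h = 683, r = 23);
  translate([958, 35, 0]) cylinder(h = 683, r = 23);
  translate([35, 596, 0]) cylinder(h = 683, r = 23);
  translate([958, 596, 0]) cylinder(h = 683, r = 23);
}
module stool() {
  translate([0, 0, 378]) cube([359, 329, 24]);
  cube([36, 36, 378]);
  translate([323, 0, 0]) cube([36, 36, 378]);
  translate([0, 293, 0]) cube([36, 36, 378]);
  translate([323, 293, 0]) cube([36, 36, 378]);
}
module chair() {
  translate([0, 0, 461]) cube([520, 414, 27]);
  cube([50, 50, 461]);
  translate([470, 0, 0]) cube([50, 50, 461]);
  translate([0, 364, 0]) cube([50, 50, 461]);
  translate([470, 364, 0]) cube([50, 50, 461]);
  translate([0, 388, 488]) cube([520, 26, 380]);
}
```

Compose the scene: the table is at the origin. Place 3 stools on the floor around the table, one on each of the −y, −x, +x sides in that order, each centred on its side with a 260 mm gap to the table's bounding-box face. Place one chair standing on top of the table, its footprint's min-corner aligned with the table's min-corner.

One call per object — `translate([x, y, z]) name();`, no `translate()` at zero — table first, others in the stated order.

table();
translate([317, -589, 0]) stool();
translate([-619, 151, 0]) stool();
translate([1253, 151, 0]) stool();
translate([0, 0, 726]) chair();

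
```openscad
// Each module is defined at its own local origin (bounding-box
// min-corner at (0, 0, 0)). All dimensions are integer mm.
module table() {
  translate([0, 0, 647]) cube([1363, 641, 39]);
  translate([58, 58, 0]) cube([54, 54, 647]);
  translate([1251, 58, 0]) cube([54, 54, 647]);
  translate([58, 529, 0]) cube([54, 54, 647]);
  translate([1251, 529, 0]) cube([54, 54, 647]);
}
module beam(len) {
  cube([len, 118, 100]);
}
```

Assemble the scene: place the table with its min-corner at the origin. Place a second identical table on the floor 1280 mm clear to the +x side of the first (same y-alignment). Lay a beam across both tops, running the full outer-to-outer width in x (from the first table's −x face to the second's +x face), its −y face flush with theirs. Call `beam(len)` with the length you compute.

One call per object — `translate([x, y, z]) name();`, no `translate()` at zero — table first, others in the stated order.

table();
translate([2643, 0, 0]) table();
translate([0, 0, 686]) beam(4006);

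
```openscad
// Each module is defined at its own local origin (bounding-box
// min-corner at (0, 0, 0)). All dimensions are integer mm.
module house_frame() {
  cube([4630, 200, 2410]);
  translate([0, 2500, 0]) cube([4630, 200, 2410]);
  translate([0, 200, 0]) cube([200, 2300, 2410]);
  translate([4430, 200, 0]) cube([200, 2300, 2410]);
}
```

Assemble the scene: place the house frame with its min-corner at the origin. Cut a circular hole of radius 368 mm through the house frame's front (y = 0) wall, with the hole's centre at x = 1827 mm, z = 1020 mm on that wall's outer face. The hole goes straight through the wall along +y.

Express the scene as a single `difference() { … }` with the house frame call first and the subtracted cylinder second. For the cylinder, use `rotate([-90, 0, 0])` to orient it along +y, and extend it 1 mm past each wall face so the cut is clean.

difference() {
  house_frame();
  translate([1827, -1, 1020]) rotate([-90, 0, 0]) cylinder(h = 202, r = 368);
}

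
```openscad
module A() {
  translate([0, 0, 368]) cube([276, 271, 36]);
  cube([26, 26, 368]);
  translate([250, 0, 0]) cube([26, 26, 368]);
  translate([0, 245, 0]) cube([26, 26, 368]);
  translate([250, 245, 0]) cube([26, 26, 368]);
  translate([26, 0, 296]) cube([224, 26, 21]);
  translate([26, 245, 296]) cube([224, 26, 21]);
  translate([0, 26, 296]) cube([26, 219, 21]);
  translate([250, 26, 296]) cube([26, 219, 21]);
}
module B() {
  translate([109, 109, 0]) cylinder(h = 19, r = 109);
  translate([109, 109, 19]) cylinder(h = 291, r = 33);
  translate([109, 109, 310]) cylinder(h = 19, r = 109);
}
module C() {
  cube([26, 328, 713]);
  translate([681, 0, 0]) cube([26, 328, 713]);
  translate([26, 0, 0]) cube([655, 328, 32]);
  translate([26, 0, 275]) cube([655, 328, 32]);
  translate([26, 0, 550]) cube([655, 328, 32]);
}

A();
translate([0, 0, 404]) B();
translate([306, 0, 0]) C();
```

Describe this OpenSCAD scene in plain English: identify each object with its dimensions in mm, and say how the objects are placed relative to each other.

A is a simple wooden stool: a rectangular seat 276 mm (x) by 271 mm (y), 36 mm thick, top face at z = 404 mm, on four square legs, each 26×26 mm in cross-section. The legs rest on z = 0, each flush with a corner of the seat. Four stretchers, 26 mm wide and 21 mm tall, connect adjacent legs with their undersides at z = 296 mm, each running between the inner faces of the legs it joins and aligned with the legs' outer faces on the other axis.

B is a spool: two coaxial disc flanges of radius 109 mm and thickness 19 mm, joined by a core cylinder of radius 33 mm and height 291 mm. The lower flange rests on z = 0 and the three cylinders share a vertical axis.

C is a bookshelf 707 mm wide overall, 328 mm deep and 713 mm tall. The two sides are 26 mm thick vertical panels. 3 horizontal shelves of 32 mm thickness span between the inner faces of the sides; the lowest shelf sits on the floor and shelves are stacked with a clear vertical gap of 243 mm between each pair.

The spool is on top of the stool. The bookshelf is on the floor beside the stool on its +x side.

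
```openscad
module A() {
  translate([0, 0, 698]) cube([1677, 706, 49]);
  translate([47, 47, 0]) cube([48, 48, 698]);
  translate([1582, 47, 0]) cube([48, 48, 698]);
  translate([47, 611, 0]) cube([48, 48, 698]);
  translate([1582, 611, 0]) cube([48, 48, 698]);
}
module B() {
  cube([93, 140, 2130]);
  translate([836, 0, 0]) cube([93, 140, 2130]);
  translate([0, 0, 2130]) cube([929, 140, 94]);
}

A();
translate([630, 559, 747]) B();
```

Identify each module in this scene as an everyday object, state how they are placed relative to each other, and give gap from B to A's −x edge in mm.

A is a table. B is a door frame. The door frame is on top of the table. The gap from the door frame to the table's −x edge is 630 mm.

The door frame's min-x is at 630; the table's min-x is 0; gap = 630 mm.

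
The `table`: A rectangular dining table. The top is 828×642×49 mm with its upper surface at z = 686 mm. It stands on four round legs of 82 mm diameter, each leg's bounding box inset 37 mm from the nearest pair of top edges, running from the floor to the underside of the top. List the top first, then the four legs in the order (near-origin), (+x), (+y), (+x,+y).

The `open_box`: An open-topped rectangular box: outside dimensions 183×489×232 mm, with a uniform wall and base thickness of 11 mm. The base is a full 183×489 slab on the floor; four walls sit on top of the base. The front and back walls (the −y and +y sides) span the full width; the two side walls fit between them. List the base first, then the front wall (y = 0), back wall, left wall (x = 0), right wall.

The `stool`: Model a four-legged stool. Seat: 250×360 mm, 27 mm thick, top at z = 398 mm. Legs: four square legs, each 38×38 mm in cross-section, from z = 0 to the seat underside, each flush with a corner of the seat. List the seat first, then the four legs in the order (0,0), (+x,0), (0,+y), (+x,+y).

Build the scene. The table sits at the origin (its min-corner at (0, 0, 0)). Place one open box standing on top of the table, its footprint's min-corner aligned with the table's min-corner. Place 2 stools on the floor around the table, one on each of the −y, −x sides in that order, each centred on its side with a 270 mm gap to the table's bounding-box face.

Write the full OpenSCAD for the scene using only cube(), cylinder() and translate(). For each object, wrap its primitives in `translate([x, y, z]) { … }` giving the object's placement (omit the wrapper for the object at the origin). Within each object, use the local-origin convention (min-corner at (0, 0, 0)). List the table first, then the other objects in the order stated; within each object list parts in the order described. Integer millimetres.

translate([0, 0, 637]) cube([828, 642, 49]);
translate([78, 78, 0]) cylinder(h = 637, r = 41);
translate([750, 78, 0]) cylinder(h = 637, r = 41);
translate([78, 564, 0]) cylinder(h = 637, r = 41);
translate([750, 564, 0]) cylinder(h = 637, r = 41);
translate([0, 0, 686]) {
  cube([183, 489, 11]);
  translate([0, 0, 11]) cube([183, 11, 221]);
  translate([0, 478, 11]) cube([183, 11, 221]);
  translate([0, 11, 11]) cube([11, 467, 221]);
  translate([172, 11, 11]) cube([11, 467, 221]);
}
translate([289, -630, 0]) {
  translate([0, 0, 371]) cube([250, 360, 27]);
  cube([38, 38, 371]);
  translate([212, 0, 0]) cube([38, 38, 371]);
  translate([0, 322, 0]) cube([38, 38, 371]);
  translate([212, 322, 0]) cube([38, 38, 371]);
}
translate([-520, 141, 0]) {
  translate([0, 0, 371]) cube([250, 360, 27]);
  cube([38, 38, 371]);
  translate([212, 0, 0]) cube([38, 38, 371]);
  translate([0, 322, 0]) cube([38, 38, 371]);
  translate([212, 322, 0]) cube([38, 38, 371]);
}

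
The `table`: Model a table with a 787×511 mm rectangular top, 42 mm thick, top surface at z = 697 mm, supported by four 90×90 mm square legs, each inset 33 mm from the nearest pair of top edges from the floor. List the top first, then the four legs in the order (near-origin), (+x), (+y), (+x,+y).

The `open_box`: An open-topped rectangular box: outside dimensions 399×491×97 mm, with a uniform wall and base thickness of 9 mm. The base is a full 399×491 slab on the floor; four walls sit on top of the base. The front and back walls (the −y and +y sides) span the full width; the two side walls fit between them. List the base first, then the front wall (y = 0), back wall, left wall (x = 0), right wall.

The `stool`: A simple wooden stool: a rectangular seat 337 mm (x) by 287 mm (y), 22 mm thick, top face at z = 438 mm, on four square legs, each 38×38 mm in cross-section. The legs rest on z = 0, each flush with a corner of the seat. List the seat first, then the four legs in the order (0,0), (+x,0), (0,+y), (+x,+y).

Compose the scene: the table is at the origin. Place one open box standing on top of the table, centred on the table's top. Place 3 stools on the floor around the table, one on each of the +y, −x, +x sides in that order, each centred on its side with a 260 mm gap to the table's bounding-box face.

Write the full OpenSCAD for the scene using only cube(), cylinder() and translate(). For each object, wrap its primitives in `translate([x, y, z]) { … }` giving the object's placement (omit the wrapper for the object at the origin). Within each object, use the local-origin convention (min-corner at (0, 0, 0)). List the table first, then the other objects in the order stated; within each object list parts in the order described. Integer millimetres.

translate([0, 0, 655]) cube([787, 511, 42]);
translate([33, 33, 0]) cube([90, 90, 655]);
translate([664, 33, 0]) cube([90, 90, 655]);
translate([33, 388, 0]) cube([90, 90, 655]);
translate([664, 388, 0]) cube([90, 90, 655]);
translate([194, 10, 697]) {
  cube([399, 491, 9]);
  translate([0, 0, 9]) cube([399, 9, 88]);
  translate([0, 482, 9]) cube([399, 9, 88]);
  translate([0, 9, 9]) cube([9, 473, 88]);
  translate([390, 9, 9]) cube([9, 473, 88]);
}
translate([225, 771, 0]) {
  translate([0, 0, 416]) cube([337, 287, 22]);
  cube([38, 38, 416]);
  translate([299, 0, 0]) cube([38, 38, 416]);
  translate([0, 249, 0]) cube([38, 38, 416]);
  translate([299, 249, 0]) cube([38, 38, 416]);
}
translate([-597, 112, 0]) {
  translate([0, 0, 416]) cube([337, 287, 22]);
  cube([38, 38, 416]);
  translate([299, 0, 0]) cube([38, 38, 416]);
  translate([0, 249, 0]) cube([38, 38, 416]);
  translate([299, 249, 0]) cube([38, 38, 416]);
}
translate([1047, 112, 0]) {
  translate([0, 0, 416]) cube([337, 287, 22]);
  cube([38, 38, 416]);
  translate([299, 0, 0]) cube([38, 38, 416]);
  translate([0, 249, 0]) cube([38, 38, 416]);
  translate([299, 249, 0]) cube([38, 38, 416]);
}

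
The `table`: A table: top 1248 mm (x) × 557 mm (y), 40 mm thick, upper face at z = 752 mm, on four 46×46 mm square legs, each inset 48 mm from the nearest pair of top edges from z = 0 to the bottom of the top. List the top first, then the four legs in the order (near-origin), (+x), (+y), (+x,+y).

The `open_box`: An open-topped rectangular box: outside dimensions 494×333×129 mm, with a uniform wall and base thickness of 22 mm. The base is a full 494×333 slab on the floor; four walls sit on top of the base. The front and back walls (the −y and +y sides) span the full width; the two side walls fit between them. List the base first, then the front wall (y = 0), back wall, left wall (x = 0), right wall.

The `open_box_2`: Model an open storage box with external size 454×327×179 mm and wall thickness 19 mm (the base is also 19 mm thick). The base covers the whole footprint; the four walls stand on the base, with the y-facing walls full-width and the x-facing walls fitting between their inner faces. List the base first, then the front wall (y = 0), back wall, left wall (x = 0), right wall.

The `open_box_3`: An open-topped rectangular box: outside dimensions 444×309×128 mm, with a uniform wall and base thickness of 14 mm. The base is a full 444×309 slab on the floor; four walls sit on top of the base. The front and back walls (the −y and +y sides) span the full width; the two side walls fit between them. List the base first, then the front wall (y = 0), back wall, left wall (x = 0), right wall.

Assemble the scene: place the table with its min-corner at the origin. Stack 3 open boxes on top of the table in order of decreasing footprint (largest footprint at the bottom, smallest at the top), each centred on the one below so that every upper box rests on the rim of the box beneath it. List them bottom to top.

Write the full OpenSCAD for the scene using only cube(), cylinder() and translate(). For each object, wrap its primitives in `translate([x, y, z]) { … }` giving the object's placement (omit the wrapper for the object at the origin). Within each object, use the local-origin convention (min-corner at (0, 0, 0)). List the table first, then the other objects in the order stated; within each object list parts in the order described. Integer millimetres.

translate([0, 0, 712]) cube([1248, 557, 40]);
translate([48, 48, 0]) cube([46, 46, 712]);
translate([1154, 48, 0]) cube([46, 46, 712]);
translate([48, 463, 0]) cube([46, 46, 712]);
translate([1154, 463, 0]) cube([46, 46, 712]);
translate([377, 112, 752]) {
  cube([494, 333, 22]);
  translate([0, 0, 22]) cube([494, 22, 107]);
  translate([0, 311, 22]) cube([494, 22, 107]);
  translate([0, 22, 22]) cube([22, 289, 107]);
  translate([472, 22, 22]) cube([22, 289, 107]);
}
translate([397, 115, 881]) {
  cube([454, 327, 19]);
  translate([0, 0, 19]) cube([454, 19, 160]);
  translate([0, 308, 19]) cube([454, 19, 160]);
  translate([0, 19, 19]) cube([19, 289, 160]);
  translate([435, 19, 19]) cube([19, 289, 160]);
}
translate([402, 124, 1060]) {
  cube([444, 309, 14]);
  translate([0, 0, 14]) cube([444, 14, 114]);
  translate([0, 295, 14]) cube([444, 14, 114]);
  translate([0, 14, 14]) cube([14, 281, 114]);
  translate([430, 14, 14]) cube([14, 281, 114]);
}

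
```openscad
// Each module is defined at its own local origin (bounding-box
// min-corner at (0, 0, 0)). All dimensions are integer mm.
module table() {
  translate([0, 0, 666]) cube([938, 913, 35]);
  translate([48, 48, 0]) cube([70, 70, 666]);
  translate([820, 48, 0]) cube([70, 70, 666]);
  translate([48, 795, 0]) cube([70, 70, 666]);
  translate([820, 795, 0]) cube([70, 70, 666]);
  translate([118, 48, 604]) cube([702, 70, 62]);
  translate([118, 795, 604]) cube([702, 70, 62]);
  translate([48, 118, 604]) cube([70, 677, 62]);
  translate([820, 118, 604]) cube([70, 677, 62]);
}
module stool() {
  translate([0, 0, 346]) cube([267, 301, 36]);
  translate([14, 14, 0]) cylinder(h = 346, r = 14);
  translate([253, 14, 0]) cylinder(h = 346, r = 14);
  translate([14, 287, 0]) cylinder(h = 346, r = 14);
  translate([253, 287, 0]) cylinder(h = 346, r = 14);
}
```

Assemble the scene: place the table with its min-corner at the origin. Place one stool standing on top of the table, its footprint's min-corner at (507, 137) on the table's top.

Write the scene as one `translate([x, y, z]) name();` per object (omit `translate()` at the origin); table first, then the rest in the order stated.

table();
translate([507, 137, 701]) stool();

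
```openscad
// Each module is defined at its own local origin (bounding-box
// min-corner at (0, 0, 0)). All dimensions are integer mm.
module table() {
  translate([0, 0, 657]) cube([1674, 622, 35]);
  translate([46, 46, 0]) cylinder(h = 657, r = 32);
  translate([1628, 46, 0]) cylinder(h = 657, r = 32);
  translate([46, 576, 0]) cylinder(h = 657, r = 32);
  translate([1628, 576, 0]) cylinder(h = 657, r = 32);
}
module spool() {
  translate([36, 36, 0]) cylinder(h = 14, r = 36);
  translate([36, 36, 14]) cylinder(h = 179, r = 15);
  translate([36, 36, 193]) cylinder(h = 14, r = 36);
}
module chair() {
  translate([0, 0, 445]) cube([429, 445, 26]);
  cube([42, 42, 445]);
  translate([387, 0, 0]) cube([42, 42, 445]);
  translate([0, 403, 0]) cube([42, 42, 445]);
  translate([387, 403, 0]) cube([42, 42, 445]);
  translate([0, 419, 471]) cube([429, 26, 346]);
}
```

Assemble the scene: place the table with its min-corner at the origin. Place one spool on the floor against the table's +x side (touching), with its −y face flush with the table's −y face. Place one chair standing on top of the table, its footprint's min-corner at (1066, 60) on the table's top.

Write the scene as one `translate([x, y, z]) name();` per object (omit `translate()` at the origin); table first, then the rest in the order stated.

table();
translate([1674, 0, 0]) spool();
translate([1066, 60, 692]) chair();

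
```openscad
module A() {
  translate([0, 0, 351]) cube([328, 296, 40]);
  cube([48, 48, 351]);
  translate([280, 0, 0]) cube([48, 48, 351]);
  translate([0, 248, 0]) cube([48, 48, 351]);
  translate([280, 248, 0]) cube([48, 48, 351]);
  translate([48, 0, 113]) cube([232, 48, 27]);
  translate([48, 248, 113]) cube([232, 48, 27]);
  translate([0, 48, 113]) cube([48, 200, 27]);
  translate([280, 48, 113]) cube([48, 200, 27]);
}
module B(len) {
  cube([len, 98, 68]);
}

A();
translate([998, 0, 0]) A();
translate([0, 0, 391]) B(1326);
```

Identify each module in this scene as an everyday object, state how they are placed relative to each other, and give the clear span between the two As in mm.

Second stool starts at x = 998; first ends at x = 328; clear span = 998 − 328 = 670 mm.

A is a stool. B is a beam. A beam spans the tops of two stools. The clear span between the two stools is 670 mm.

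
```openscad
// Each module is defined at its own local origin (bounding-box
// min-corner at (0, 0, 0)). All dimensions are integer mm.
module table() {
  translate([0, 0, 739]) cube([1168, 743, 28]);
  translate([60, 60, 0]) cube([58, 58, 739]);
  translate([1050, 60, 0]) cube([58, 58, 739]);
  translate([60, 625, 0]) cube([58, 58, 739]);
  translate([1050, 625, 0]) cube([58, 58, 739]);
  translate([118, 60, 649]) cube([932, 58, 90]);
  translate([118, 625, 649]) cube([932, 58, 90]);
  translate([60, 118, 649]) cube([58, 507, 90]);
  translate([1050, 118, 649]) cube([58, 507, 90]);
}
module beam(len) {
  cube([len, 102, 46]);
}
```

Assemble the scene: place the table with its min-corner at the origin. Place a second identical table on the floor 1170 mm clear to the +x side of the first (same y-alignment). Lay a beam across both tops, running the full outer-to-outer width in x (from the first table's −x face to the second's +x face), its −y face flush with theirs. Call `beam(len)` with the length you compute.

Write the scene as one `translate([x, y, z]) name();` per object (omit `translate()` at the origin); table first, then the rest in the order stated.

table();
translate([2338, 0, 0]) table();
translate([0, 0, 767]) beam(3506);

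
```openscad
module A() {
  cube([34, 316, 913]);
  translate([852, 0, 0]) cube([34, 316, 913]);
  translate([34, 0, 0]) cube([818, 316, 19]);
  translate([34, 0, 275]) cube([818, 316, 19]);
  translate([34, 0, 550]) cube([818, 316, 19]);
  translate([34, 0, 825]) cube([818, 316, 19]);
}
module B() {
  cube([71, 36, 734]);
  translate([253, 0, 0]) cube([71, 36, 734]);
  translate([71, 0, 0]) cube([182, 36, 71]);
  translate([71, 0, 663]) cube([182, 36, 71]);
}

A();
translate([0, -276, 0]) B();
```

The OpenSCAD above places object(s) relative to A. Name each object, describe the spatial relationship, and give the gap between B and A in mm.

The picture frame's nearest face is 240 mm from the bookshelf's −y face.

A is a bookshelf. B is a picture frame. The picture frame is on the floor beside the bookshelf on its −y side. The gap between the picture frame and the bookshelf is 240 mm.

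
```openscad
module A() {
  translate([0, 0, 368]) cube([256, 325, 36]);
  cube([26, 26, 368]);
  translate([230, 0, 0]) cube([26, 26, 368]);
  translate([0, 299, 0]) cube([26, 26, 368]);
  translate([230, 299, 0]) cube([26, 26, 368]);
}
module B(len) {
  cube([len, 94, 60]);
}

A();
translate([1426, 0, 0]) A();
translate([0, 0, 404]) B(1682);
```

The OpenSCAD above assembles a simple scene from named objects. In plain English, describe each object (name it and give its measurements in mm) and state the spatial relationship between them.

A is a four-legged stool. The seat is 256×325 mm, 36 mm thick, top at z = 404 mm. It stands on four square legs, each 26×26 mm in cross-section, from z = 0 to the seat underside, each flush with a corner of the seat.

B is a rectangular beam 1682 mm long (x), 94 mm deep (y), 60 mm thick (z).

The beam spans the tops of two stools placed 1170 mm apart, resting at z = 404 mm.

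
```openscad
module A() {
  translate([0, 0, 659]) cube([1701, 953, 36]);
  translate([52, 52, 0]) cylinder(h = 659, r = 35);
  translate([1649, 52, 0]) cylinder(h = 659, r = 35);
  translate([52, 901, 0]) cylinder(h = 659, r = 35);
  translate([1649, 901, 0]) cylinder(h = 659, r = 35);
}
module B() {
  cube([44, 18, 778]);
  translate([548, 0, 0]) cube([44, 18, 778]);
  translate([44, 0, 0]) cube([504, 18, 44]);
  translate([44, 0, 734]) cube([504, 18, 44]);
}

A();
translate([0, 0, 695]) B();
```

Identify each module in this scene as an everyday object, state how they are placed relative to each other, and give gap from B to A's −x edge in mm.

The picture frame's min-x is at 0; the table's min-x is 0; gap = 0 mm.

A is a table. B is a picture frame. The picture frame is on top of the table. The gap from the picture frame to the table's −x edge is 0 mm.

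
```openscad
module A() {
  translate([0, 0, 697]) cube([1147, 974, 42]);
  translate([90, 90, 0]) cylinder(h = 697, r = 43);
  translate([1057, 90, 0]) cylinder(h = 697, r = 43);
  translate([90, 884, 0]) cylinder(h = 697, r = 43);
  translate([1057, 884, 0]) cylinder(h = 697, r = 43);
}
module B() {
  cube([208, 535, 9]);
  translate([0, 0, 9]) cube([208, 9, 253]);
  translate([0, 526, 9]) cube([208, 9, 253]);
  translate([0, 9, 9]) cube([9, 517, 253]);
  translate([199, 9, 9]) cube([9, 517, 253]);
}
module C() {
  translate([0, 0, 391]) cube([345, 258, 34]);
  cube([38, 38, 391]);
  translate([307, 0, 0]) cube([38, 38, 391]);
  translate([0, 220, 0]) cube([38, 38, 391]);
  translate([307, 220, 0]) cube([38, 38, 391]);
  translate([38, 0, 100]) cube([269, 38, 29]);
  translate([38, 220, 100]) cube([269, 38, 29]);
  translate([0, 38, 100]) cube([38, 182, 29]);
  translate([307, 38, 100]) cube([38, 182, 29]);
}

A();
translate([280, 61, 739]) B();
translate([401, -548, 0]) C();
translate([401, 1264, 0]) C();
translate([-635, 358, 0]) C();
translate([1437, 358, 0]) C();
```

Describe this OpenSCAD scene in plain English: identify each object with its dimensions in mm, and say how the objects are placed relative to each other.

A is a rectangular dining table. The top is 1147×974×42 mm with its upper surface at z = 739 mm. It stands on four round legs of 86 mm diameter, each leg's bounding box inset 47 mm from the nearest pair of top edges, running from the floor to the underside of the top.

B is an open storage box with external size 208×535×262 mm and wall thickness 9 mm (the base is also 9 mm thick). The base covers the whole footprint; the four walls stand on the base, with the y-facing walls full-width and the x-facing walls fitting between their inner faces.

C is a simple wooden stool: a rectangular seat 345 mm (x) by 258 mm (y), 34 mm thick, top face at z = 425 mm, on four square legs, each 38×38 mm in cross-section. The legs rest on z = 0, each flush with a corner of the seat. Four stretchers, 38 mm wide and 29 mm tall, connect adjacent legs with their undersides at z = 100 mm, each running between the inner faces of the legs it joins and aligned with the legs' outer faces on the other axis.

The open box is on top of the table. Four stools sit around the table at the −y, +y, −x, +x sides.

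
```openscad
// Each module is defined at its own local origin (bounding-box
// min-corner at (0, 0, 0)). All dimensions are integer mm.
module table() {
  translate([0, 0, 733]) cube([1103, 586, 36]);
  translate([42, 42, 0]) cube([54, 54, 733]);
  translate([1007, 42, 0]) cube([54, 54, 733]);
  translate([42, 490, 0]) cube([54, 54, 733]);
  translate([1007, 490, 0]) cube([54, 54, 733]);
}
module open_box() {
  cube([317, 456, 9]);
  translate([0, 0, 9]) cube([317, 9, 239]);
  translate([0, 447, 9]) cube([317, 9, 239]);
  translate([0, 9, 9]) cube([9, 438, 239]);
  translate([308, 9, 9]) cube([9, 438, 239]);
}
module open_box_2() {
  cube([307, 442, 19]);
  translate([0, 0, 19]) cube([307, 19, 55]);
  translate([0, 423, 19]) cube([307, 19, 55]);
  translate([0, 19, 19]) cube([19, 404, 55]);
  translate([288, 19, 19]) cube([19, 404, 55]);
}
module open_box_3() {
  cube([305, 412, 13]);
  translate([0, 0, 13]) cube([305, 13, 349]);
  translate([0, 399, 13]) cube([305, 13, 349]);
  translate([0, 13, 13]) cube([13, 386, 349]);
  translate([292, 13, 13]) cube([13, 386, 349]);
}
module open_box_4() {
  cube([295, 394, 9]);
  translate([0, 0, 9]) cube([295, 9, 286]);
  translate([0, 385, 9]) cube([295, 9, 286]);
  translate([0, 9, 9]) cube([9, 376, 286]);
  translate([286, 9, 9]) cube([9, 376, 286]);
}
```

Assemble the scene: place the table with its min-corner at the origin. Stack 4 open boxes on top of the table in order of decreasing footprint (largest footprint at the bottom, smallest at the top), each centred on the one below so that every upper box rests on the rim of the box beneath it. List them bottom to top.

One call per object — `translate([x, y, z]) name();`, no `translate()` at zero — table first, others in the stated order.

table();
translate([393, 65, 769]) open_box();
translate([398, 72, 1017]) open_box_2();
translate([399, 87, 1091]) open_box_3();
translate([404, 96, 1453]) open_box_4();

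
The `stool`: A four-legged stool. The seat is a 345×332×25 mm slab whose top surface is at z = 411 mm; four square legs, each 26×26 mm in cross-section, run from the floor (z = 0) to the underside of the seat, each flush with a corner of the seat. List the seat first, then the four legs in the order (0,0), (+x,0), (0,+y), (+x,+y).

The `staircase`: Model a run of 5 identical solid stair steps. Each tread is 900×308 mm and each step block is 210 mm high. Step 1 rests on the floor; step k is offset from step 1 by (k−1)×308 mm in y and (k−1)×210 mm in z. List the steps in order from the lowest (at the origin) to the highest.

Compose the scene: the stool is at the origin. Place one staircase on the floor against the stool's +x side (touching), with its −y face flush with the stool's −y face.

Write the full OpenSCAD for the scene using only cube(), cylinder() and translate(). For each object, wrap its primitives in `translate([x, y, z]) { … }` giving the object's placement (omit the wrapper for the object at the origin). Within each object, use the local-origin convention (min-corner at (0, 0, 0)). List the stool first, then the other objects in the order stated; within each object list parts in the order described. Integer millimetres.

translate([0, 0, 386]) cube([345, 332, 25]);
cube([26, 26, 386]);
translate([319, 0, 0]) cube([26, 26, 386]);
translate([0, 306, 0]) cube([26, 26, 386]);
translate([319, 306, 0]) cube([26, 26, 386]);
translate([345, 0, 0]) {
  cube([900, 308, 210]);
  translate([0, 308, 210]) cube([900, 308, 210]);
  translate([0, 616, 420]) cube([900, 308, 210]);
  translate([0, 924, 630]) cube([900, 308, 210]);
  translate([0, 1232, 840]) cube([900, 308, 210]);
}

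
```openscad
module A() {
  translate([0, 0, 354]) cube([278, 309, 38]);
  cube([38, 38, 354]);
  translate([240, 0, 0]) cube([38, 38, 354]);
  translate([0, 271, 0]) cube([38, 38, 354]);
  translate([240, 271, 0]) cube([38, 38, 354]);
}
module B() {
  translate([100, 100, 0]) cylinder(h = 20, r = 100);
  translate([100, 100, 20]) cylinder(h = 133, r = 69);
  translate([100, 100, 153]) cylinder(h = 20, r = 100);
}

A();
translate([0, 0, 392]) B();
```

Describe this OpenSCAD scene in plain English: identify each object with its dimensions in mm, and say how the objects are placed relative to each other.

A is a four-legged stool. The seat is a 278×309×38 mm slab whose top surface is at z = 392 mm; four square legs, each 38×38 mm in cross-section, run from the floor (z = 0) to the underside of the seat, each flush with a corner of the seat.

B is a spool: two coaxial disc flanges of radius 100 mm and thickness 20 mm, joined by a core cylinder of radius 69 mm and height 133 mm. The lower flange rests on z = 0 and the three cylinders share a vertical axis.

The spool is on top of the stool.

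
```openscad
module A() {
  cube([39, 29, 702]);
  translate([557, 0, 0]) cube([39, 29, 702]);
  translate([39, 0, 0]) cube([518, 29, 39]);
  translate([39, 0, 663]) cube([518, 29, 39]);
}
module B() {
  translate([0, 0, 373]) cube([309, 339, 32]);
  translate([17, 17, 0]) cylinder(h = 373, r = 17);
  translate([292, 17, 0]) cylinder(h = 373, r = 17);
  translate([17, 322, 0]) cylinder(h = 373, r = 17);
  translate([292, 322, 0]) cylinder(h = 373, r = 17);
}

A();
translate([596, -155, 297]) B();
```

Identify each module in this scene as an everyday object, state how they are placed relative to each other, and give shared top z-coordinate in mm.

A is a picture frame. B is a stool. The stool is beside the picture frame with their tops flush at z = 702. The shared top z-coordinate is 702 mm.

Both tops at z = 702 mm.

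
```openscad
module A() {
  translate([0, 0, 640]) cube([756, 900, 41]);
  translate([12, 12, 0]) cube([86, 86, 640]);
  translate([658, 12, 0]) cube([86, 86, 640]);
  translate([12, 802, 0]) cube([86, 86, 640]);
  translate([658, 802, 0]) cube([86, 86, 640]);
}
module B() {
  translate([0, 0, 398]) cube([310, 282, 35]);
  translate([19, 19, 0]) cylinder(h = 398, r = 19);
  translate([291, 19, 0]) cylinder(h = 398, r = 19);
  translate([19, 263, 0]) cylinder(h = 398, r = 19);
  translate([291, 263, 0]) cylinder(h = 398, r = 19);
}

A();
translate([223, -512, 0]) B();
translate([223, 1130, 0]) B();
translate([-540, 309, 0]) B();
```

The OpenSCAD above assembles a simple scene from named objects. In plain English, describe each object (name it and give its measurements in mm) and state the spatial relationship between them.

A is a rectangular dining table. The top is 756×900×41 mm with its upper surface at z = 681 mm. It stands on four 86×86 mm square legs, each inset 12 mm from the nearest pair of top edges, running from the floor to the underside of the top.

B is a simple wooden stool: a rectangular seat 310 mm (x) by 282 mm (y), 35 mm thick, top face at z = 433 mm, on four round legs, each 38 mm in diameter. The legs rest on z = 0, each leg's axis is inset half a diameter from the nearest pair of seat edges (so the leg's bounding box is flush with the corner).

Three stools sit around the table at the −y, +y, −x sides.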